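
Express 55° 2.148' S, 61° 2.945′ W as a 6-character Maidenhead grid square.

FD94lx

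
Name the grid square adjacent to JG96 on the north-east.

KG07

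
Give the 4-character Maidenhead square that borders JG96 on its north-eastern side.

KG07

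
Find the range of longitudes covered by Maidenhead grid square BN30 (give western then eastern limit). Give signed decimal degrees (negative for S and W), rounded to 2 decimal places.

Field B=1, N=13: +1·20° lon, +13·10° lat → SW at lon -160°, lat 40°.
Square 3, 0: +3·2° lon, +0·1° lat → SW at lon -154°, lat 40°.
Cell spans 2° lon × 1° lat.
west -154.00, east -152.00.

-154.00, -152.00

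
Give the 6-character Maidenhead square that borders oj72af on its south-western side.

OJ62xe

Longitude subsquare a = 0; −1 → -1, wraps to 23 = x, carry into square.
Longitude square 7; −1 → 6.
Latitude subsquare f = 5; −1 → 4 = e.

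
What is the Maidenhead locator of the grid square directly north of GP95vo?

GP95vp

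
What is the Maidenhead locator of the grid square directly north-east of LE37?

LE48

Longitude square 3; +1 → 4.
Latitude square 7; +1 → 8.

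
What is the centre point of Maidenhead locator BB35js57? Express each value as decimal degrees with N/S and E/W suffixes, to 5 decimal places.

Field B=1, B=1: +1·20° lon, +1·10° lat → SW at lon -160°, lat -80°.
Square 3, 5: +3·2° lon, +5·1° lat → SW at lon -154°, lat -75°.
Subsquare j=9, s=18: +9·0.0833333° lon, +18·0.0416667° lat → SW at lon -153.25°, lat -74.25°.
Extended square 5, 7: +5·0.00833333° lon, +7·0.00416667° lat → SW at lon -153.208°, lat -74.2208°.
Cell spans 0.00833333° lon × 0.00416667° lat. Centre is SW corner plus half of each.
latitude 74.21875° S, longitude 153.20417° W.

74.21875° S, 153.20417° W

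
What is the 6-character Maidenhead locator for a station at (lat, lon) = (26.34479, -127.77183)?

Add 180° to longitude and 90° to latitude: 52.2282, 116.3448.
Field: lon ⌊52.2282/20⌋ = 2 → C; lat ⌊116.3448/10⌋ = 11 → L.
Square: lon ⌊12.2282/2⌋ = 6; lat ⌊6.3448/1⌋ = 6.
Subsquare: lon ⌊0.2282/0.0833333⌋ = 2 → c; lat ⌊0.3448/0.0416667⌋ = 8 → i.

CL66ci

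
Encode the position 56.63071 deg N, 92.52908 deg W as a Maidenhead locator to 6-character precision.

Add 180° to longitude and 90° to latitude: 87.4709, 146.6307.
Field: 87.4709/20 → 4 → E, 146.6307/10 → 14 → O; chars EO.
Square: 7.4709/2 → 3, 6.6307/1 → 6; chars 36.
Subsquare: 1.4709/0.0833333 → 17 → r, 0.6307/0.0416667 → 15 → p; chars rp.

EO36rp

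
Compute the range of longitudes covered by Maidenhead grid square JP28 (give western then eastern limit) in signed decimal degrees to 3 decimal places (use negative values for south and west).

4.000, 6.000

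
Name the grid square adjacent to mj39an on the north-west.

MJ29xo

Longitude subsquare a = 0; −1 → -1, wraps to 23 = x, carry into square.
Longitude square 3; −1 → 2.
Latitude subsquare n = 13; +1 → 14 = o.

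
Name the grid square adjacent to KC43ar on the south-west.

KC33xq

Longitude subsquare a = 0; −1 → -1, wraps to 23 = x, carry into square.
Longitude square 4; −1 → 3.
Latitude subsquare r = 17; −1 → 16 = q.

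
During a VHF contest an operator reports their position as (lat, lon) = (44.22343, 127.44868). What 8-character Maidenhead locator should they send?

PN34rf33

Shift to the Maidenhead origin (180°W, 90°S): lon 307.44868, lat 134.22343.
Field (20°×10°, letters A–R): lon ⌊307.44868/20⌋ = 15 → P; lat ⌊134.22343/10⌋ = 13 → N.
Square (2°×1°, digits 0–9): lon ⌊7.44868/2⌋ = 3; lat ⌊4.22343/1⌋ = 4.
Subsquare (5′×2.5′, letters a–x): lon ⌊1.44868/0.0833333⌋ = 17 → r; lat ⌊0.22343/0.0416667⌋ = 5 → f.
Extended square (30″×15″, digits 0–9): lon ⌊0.03201/0.00833333⌋ = 3; lat ⌊0.01510/0.00416667⌋ = 3.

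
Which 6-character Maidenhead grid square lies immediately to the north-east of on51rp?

ON51sq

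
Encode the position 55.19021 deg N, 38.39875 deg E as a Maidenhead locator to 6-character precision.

KO95ee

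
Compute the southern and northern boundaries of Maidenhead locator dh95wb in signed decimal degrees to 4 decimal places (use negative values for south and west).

-14.9583, -14.9167

Field D=3, H=7: +3·20° lon, +7·10° lat → SW at lon -120°, lat -20°.
Square 9, 5: +9·2° lon, +5·1° lat → SW at lon -102°, lat -15°.
Subsquare w=22, b=1: +22·0.0833333° lon, +1·0.0416667° lat → SW at lon -100.167°, lat -14.9583°.
Cell spans 0.0833333° lon × 0.0416667° lat.
south -14.9583, north -14.9167.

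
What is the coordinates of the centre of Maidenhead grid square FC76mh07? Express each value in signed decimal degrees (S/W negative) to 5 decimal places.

Field F=5, C=2: +5·20° lon, +2·10° lat → SW at lon -80°, lat -70°.
Square 7, 6: +7·2° lon, +6·1° lat → SW at lon -66°, lat -64°.
Subsquare m=12, h=7: +12·0.0833333° lon, +7·0.0416667° lat → SW at lon -65°, lat -63.7083°.
Extended square 0, 7: +0·0.00833333° lon, +7·0.00416667° lat → SW at lon -65°, lat -63.6792°.
Cell spans 0.00833333° lon × 0.00416667° lat. Centre is SW corner plus half of each.
latitude -63.67708, longitude -64.99583.

-63.67708, -64.99583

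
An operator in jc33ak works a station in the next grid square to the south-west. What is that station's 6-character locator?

JC23xj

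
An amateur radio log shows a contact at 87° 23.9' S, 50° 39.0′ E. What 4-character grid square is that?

Offset from 180°W / 90°S: lon 230.65°, lat 2.60°.
Field (20°×10°, letters A–R): 230.65/20 → 11 → L, 2.60/10 → 0 → A; chars LA.
Square (2°×1°, digits 0–9): 10.65/2 → 5, 2.60/1 → 2; chars 52.

LA52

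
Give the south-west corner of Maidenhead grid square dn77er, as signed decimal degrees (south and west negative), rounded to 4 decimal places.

47.7083, -105.6667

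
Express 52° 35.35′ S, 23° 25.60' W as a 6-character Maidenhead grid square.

HD87gj

Add 180° to longitude and 90° to latitude: 156.5733, 37.4108.
Field: 156.5733/20 → 7 → H, 37.4108/10 → 3 → D; chars HD.
Square: 16.5733/2 → 8, 7.4108/1 → 7; chars 87.
Subsquare: 0.5733/0.0833333 → 6 → g, 0.4108/0.0416667 → 9 → j; chars gj.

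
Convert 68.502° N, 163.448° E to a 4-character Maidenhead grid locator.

Offset from 180°W / 90°S: lon 343.45°, lat 158.50°.
Field: lon ⌊343.45/20⌋ = 17 → R; lat ⌊158.50/10⌋ = 15 → P.
Square: lon ⌊3.45/2⌋ = 1; lat ⌊8.50/1⌋ = 8.

RP18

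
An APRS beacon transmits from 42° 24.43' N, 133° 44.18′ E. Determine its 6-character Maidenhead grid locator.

Offset from 180°W / 90°S: lon 313.7363°, lat 132.4072°.
Field (20°×10°, letters A–R): 313.7363/20 → 15 → P, 132.4072/10 → 13 → N; chars PN.
Square (2°×1°, digits 0–9): 13.7363/2 → 6, 2.4072/1 → 2; chars 62.
Subsquare (5′×2.5′, letters a–x): 1.7363/0.0833333 → 20 → u, 0.4072/0.0416667 → 9 → j; chars uj.

PN62uj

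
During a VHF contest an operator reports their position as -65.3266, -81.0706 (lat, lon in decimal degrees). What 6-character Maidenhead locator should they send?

EC94lq

Offset from 180°W / 90°S: lon 98.9294°, lat 24.6734°.
Field: lon ⌊98.9294/20⌋ = 4 → E; lat ⌊24.6734/10⌋ = 2 → C.
Square: lon ⌊18.9294/2⌋ = 9; lat ⌊4.6734/1⌋ = 4.
Subsquare: lon ⌊0.9294/0.0833333⌋ = 11 → l; lat ⌊0.6734/0.0416667⌋ = 16 → q.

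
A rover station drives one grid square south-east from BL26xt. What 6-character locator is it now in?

BL36as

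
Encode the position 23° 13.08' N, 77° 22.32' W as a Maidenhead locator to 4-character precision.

Offset from 180°W / 90°S: lon 102.63°, lat 113.22°.
Field: lon ⌊102.63/20⌋ = 5 → F; lat ⌊113.22/10⌋ = 11 → L.
Square: lon ⌊2.63/2⌋ = 1; lat ⌊3.22/1⌋ = 3.

FL13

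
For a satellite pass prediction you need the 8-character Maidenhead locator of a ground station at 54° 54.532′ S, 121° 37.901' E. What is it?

PD05tc51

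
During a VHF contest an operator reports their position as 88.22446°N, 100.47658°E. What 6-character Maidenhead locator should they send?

OR08ff

Shift to the Maidenhead origin (180°W, 90°S): lon 280.4766, lat 178.2245.
Field (20°×10°, letters A–R): lon ⌊280.4766/20⌋ = 14 → O; lat ⌊178.2245/10⌋ = 17 → R.
Square (2°×1°, digits 0–9): lon ⌊0.4766/2⌋ = 0; lat ⌊8.2245/1⌋ = 8.
Subsquare (5′×2.5′, letters a–x): lon ⌊0.4766/0.0833333⌋ = 5 → f; lat ⌊0.2245/0.0416667⌋ = 5 → f.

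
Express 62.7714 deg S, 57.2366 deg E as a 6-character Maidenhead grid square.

Add 180° to longitude and 90° to latitude: 237.2366, 27.2286.
Field: lon ⌊237.2366/20⌋ = 11 → L; lat ⌊27.2286/10⌋ = 2 → C.
Square: lon ⌊17.2366/2⌋ = 8; lat ⌊7.2286/1⌋ = 7.
Subsquare: lon ⌊1.2366/0.0833333⌋ = 14 → o; lat ⌊0.2286/0.0416667⌋ = 5 → f.

LC87of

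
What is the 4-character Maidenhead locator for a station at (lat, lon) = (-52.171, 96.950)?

ND87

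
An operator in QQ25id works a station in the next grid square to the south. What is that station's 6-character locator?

QQ25ic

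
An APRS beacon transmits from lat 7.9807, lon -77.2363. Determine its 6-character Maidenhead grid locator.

FJ17jx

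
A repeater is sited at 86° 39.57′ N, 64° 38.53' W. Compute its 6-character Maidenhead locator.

FR76qp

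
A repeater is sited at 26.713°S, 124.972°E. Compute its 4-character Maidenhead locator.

Add 180° to longitude and 90° to latitude: 304.97, 63.29.
Field (20°×10°, letters A–R): lon ⌊304.97/20⌋ = 15 → P; lat ⌊63.29/10⌋ = 6 → G.
Square (2°×1°, digits 0–9): lon ⌊4.97/2⌋ = 2; lat ⌊3.29/1⌋ = 3.

PG23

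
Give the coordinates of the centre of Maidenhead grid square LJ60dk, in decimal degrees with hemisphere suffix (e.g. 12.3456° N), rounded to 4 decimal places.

0.4375° N, 52.2917° E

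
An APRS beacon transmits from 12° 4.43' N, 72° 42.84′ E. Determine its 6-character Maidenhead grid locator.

MK62ib

Add 180° to longitude and 90° to latitude: 252.7140, 102.0738.
Field (20°×10°, letters A–R): 252.7140/20 → 12 → M, 102.0738/10 → 10 → K; chars MK.
Square (2°×1°, digits 0–9): 12.7140/2 → 6, 2.0738/1 → 2; chars 62.
Subsquare (5′×2.5′, letters a–x): 0.7140/0.0833333 → 8 → i, 0.0738/0.0416667 → 1 → b; chars ib.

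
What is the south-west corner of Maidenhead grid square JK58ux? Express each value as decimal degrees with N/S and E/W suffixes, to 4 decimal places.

Field J=9, K=10: +9·20° lon, +10·10° lat → SW at lon 0°, lat 10°.
Square 5, 8: +5·2° lon, +8·1° lat → SW at lon 10°, lat 18°.
Subsquare u=20, x=23: +20·0.0833333° lon, +23·0.0416667° lat → SW at lon 11.6667°, lat 18.9583°.
latitude 18.9583° N, longitude 11.6667° E.

18.9583° N, 11.6667° E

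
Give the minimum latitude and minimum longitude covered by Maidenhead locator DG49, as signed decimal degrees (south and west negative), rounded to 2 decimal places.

Field D=3, G=6: +3·20° lon, +6·10° lat → SW at lon -120°, lat -30°.
Square 4, 9: +4·2° lon, +9·1° lat → SW at lon -112°, lat -21°.
latitude -21.00, longitude -112.00.

-21.00, -112.00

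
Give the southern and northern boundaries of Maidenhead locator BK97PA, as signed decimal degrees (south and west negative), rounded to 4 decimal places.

17.0000, 17.0417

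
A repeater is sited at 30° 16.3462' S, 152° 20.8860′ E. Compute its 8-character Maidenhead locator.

QF69er14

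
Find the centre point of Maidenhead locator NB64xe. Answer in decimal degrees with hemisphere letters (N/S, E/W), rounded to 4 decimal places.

Field N=13, B=1: +13·20° lon, +1·10° lat → SW at lon 80°, lat -80°.
Square 6, 4: +6·2° lon, +4·1° lat → SW at lon 92°, lat -76°.
Subsquare x=23, e=4: +23·0.0833333° lon, +4·0.0416667° lat → SW at lon 93.9167°, lat -75.8333°.
Cell spans 0.0833333° lon × 0.0416667° lat. Centre is SW corner plus half of each.
latitude 75.8125° S, longitude 93.9583° E.

75.8125° S, 93.9583° E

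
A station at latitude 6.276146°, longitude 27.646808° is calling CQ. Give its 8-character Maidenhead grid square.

KJ36tg76

Offset from 180°W / 90°S: lon 207.64681°, lat 96.27615°.
Field (20°×10°, letters A–R): lon ⌊207.64681/20⌋ = 10 → K; lat ⌊96.27615/10⌋ = 9 → J.
Square (2°×1°, digits 0–9): lon ⌊7.64681/2⌋ = 3; lat ⌊6.27615/1⌋ = 6.
Subsquare (5′×2.5′, letters a–x): lon ⌊1.64681/0.0833333⌋ = 19 → t; lat ⌊0.27615/0.0416667⌋ = 6 → g.
Extended square (30″×15″, digits 0–9): lon ⌊0.06347/0.00833333⌋ = 7; lat ⌊0.02615/0.00416667⌋ = 6.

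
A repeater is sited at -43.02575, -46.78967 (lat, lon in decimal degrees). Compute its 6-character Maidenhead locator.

GE66ox

Add 180° to longitude and 90° to latitude: 133.2103, 46.9742.
Field (20°×10°, letters A–R): lon ⌊133.2103/20⌋ = 6 → G; lat ⌊46.9742/10⌋ = 4 → E.
Square (2°×1°, digits 0–9): lon ⌊13.2103/2⌋ = 6; lat ⌊6.9742/1⌋ = 6.
Subsquare (5′×2.5′, letters a–x): lon ⌊1.2103/0.0833333⌋ = 14 → o; lat ⌊0.9742/0.0416667⌋ = 23 → x.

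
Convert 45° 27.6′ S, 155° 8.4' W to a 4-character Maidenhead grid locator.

BE24

Add 180° to longitude and 90° to latitude: 24.86, 44.54.
Field (20°×10°, letters A–R): lon ⌊24.86/20⌋ = 1 → B; lat ⌊44.54/10⌋ = 4 → E.
Square (2°×1°, digits 0–9): lon ⌊4.86/2⌋ = 2; lat ⌊4.54/1⌋ = 4.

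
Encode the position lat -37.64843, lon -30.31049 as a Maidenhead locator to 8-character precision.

Add 180° to longitude and 90° to latitude: 149.68951, 52.35157.
Field (20°×10°, letters A–R): 149.68951/20 → 7 → H, 52.35157/10 → 5 → F; chars HF.
Square (2°×1°, digits 0–9): 9.68951/2 → 4, 2.35157/1 → 2; chars 42.
Subsquare (5′×2.5′, letters a–x): 1.68951/0.0833333 → 20 → u, 0.35157/0.0416667 → 8 → i; chars ui.
Extended square (30″×15″, digits 0–9): 0.02284/0.00833333 → 2, 0.01824/0.00416667 → 4; chars 24.

HF42ui24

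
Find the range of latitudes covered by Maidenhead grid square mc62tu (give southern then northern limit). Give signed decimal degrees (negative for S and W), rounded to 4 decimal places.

Field M=12, C=2: +12·20° lon, +2·10° lat → SW at lon 60°, lat -70°.
Square 6, 2: +6·2° lon, +2·1° lat → SW at lon 72°, lat -68°.
Subsquare t=19, u=20: +19·0.0833333° lon, +20·0.0416667° lat → SW at lon 73.5833°, lat -67.1667°.
Cell spans 0.0833333° lon × 0.0416667° lat.
south -67.1667, north -67.1250.

-67.1667, -67.1250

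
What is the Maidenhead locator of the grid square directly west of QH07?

Longitude square 0; −1 → -1, wraps to 9, carry into field.
Longitude field Q = 16; −1 → 15 = P.
The latitude characters are unchanged.

PH97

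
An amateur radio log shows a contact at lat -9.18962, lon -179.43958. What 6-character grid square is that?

Shift to the Maidenhead origin (180°W, 90°S): lon 0.5604, lat 80.8104.
Field: 0.5604/20 → 0 → A, 80.8104/10 → 8 → I; chars AI.
Square: 0.5604/2 → 0, 0.8104/1 → 0; chars 00.
Subsquare: 0.5604/0.0833333 → 6 → g, 0.8104/0.0416667 → 19 → t; chars gt.

AI00gt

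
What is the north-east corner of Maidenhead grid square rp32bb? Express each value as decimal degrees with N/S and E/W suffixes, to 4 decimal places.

62.0833° N, 166.1667° E

Field R=17, P=15: +17·20° lon, +15·10° lat → SW at lon 160°, lat 60°.
Square 3, 2: +3·2° lon, +2·1° lat → SW at lon 166°, lat 62°.
Subsquare b=1, b=1: +1·0.0833333° lon, +1·0.0416667° lat → SW at lon 166.083°, lat 62.0417°.
Cell spans 0.0833333° lon × 0.0416667° lat. NE corner is SW corner plus one full cell.
latitude 62.0833° N, longitude 166.1667° E.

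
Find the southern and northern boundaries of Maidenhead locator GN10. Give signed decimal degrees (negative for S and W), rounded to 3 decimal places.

Field G=6, N=13: +6·20° lon, +13·10° lat → SW at lon -60°, lat 40°.
Square 1, 0: +1·2° lon, +0·1° lat → SW at lon -58°, lat 40°.
Cell spans 2° lon × 1° lat.
south 40.000, north 41.000.

40.000, 41.000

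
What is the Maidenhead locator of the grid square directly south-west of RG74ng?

RG74mf

Longitude subsquare n = 13; −1 → 12 = m.
Latitude subsquare g = 6; −1 → 5 = f.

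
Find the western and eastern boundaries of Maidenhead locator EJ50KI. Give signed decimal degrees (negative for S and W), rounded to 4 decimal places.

-89.1667, -89.0833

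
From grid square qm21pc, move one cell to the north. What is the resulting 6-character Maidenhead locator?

Latitude subsquare c = 2; +1 → 3 = d.
The longitude characters are unchanged.

QM21pd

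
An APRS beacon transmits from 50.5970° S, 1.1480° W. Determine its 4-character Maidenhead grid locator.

ID99

Shift to the Maidenhead origin (180°W, 90°S): lon 178.85, lat 39.40.
Field: 178.85/20 → 8 → I, 39.40/10 → 3 → D; chars ID.
Square: 18.85/2 → 9, 9.40/1 → 9; chars 99.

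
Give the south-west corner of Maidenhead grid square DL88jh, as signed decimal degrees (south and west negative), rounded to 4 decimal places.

Field D=3, L=11: +3·20° lon, +11·10° lat → SW at lon -120°, lat 20°.
Square 8, 8: +8·2° lon, +8·1° lat → SW at lon -104°, lat 28°.
Subsquare j=9, h=7: +9·0.0833333° lon, +7·0.0416667° lat → SW at lon -103.25°, lat 28.2917°.
latitude 28.2917, longitude -103.2500.

28.2917, -103.2500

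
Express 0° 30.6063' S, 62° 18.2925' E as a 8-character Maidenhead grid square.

MI19dl67

Shift to the Maidenhead origin (180°W, 90°S): lon 242.30488, lat 89.48990.
Field: 242.30488/20 → 12 → M, 89.48990/10 → 8 → I; chars MI.
Square: 2.30488/2 → 1, 9.48990/1 → 9; chars 19.
Subsquare: 0.30488/0.0833333 → 3 → d, 0.48990/0.0416667 → 11 → l; chars dl.
Extended square: 0.05488/0.00833333 → 6, 0.03156/0.00416667 → 7; chars 67.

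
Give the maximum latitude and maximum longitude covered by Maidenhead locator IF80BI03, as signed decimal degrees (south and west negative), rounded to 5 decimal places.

Field I=8, F=5: +8·20° lon, +5·10° lat → SW at lon -20°, lat -40°.
Square 8, 0: +8·2° lon, +0·1° lat → SW at lon -4°, lat -40°.
Subsquare b=1, i=8: +1·0.0833333° lon, +8·0.0416667° lat → SW at lon -3.91667°, lat -39.6667°.
Extended square 0, 3: +0·0.00833333° lon, +3·0.00416667° lat → SW at lon -3.91667°, lat -39.6542°.
Cell spans 0.00833333° lon × 0.00416667° lat. NE corner is SW corner plus one full cell.
latitude -39.65000, longitude -3.90833.

-39.65000, -3.90833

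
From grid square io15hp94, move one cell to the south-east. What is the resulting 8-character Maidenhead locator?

Longitude extended square 9; +1 → 10, wraps to 0, carry into subsquare.
Longitude subsquare h = 7; +1 → 8 = i.
Latitude extended square 4; −1 → 3.

IO15ip03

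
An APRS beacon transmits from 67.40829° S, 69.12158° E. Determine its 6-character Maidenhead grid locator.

MC42no

Add 180° to longitude and 90° to latitude: 249.1216, 22.5917.
Field: 249.1216/20 → 12 → M, 22.5917/10 → 2 → C; chars MC.
Square: 9.1216/2 → 4, 2.5917/1 → 2; chars 42.
Subsquare: 1.1216/0.0833333 → 13 → n, 0.5917/0.0416667 → 14 → o; chars no.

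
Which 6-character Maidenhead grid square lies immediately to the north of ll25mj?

LL25mk

Latitude subsquare j = 9; +1 → 10 = k.
The longitude characters are unchanged.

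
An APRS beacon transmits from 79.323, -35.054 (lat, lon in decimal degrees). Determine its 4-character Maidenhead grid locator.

HQ29

Shift to the Maidenhead origin (180°W, 90°S): lon 144.95, lat 169.32.
Field (20°×10°, letters A–R): 144.95/20 → 7 → H, 169.32/10 → 16 → Q; chars HQ.
Square (2°×1°, digits 0–9): 4.95/2 → 2, 9.32/1 → 9; chars 29.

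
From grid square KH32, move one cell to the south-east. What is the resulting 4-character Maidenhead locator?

KH41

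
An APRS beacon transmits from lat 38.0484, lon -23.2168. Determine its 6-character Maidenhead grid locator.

HM88jb

Offset from 180°W / 90°S: lon 156.7832°, lat 128.0484°.
Field: 156.7832/20 → 7 → H, 128.0484/10 → 12 → M; chars HM.
Square: 16.7832/2 → 8, 8.0484/1 → 8; chars 88.
Subsquare: 0.7832/0.0833333 → 9 → j, 0.0484/0.0416667 → 1 → b; chars jb.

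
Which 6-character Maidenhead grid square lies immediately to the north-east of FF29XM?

Longitude subsquare x = 23; +1 → 24, wraps to 0 = a, carry into square.
Longitude square 2; +1 → 3.
Latitude subsquare m = 12; +1 → 13 = n.

FF39an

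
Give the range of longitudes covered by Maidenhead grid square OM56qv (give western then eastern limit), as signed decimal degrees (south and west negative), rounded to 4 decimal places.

Field O=14, M=12: +14·20° lon, +12·10° lat → SW at lon 100°, lat 30°.
Square 5, 6: +5·2° lon, +6·1° lat → SW at lon 110°, lat 36°.
Subsquare q=16, v=21: +16·0.0833333° lon, +21·0.0416667° lat → SW at lon 111.333°, lat 36.875°.
Cell spans 0.0833333° lon × 0.0416667° lat.
west 111.3333, east 111.4167.

111.3333, 111.4167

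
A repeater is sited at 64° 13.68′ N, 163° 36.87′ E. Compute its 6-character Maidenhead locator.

RP14tf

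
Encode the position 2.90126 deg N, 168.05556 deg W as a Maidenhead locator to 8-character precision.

AJ52xv36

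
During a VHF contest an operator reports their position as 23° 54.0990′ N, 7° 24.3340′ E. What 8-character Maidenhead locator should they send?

JL33qv86

Offset from 180°W / 90°S: lon 187.40557°, lat 113.90165°.
Field: lon ⌊187.40557/20⌋ = 9 → J; lat ⌊113.90165/10⌋ = 11 → L.
Square: lon ⌊7.40557/2⌋ = 3; lat ⌊3.90165/1⌋ = 3.
Subsquare: lon ⌊1.40557/0.0833333⌋ = 16 → q; lat ⌊0.90165/0.0416667⌋ = 21 → v.
Extended square: lon ⌊0.07223/0.00833333⌋ = 8; lat ⌊0.02665/0.00416667⌋ = 6.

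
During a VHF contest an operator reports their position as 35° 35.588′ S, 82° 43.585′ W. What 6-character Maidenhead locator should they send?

Offset from 180°W / 90°S: lon 97.2736°, lat 54.4069°.
Field (20°×10°, letters A–R): lon ⌊97.2736/20⌋ = 4 → E; lat ⌊54.4069/10⌋ = 5 → F.
Square (2°×1°, digits 0–9): lon ⌊17.2736/2⌋ = 8; lat ⌊4.4069/1⌋ = 4.
Subsquare (5′×2.5′, letters a–x): lon ⌊1.2736/0.0833333⌋ = 15 → p; lat ⌊0.4069/0.0416667⌋ = 9 → j.

EF84pj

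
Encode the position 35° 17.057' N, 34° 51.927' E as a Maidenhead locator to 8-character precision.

KM75kg38

Add 180° to longitude and 90° to latitude: 214.86545, 125.28428.
Field: 214.86545/20 → 10 → K, 125.28428/10 → 12 → M; chars KM.
Square: 14.86545/2 → 7, 5.28428/1 → 5; chars 75.
Subsquare: 0.86545/0.0833333 → 10 → k, 0.28428/0.0416667 → 6 → g; chars kg.
Extended square: 0.03212/0.00833333 → 3, 0.03428/0.00416667 → 8; chars 38.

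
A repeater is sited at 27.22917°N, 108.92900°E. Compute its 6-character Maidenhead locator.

OL47lf

Add 180° to longitude and 90° to latitude: 288.9290, 117.2292.
Field (20°×10°, letters A–R): lon ⌊288.9290/20⌋ = 14 → O; lat ⌊117.2292/10⌋ = 11 → L.
Square (2°×1°, digits 0–9): lon ⌊8.9290/2⌋ = 4; lat ⌊7.2292/1⌋ = 7.
Subsquare (5′×2.5′, letters a–x): lon ⌊0.9290/0.0833333⌋ = 11 → l; lat ⌊0.2292/0.0416667⌋ = 5 → f.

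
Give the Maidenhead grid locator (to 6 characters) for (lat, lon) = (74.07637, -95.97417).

EQ24ab

Offset from 180°W / 90°S: lon 84.0258°, lat 164.0764°.
Field: lon ⌊84.0258/20⌋ = 4 → E; lat ⌊164.0764/10⌋ = 16 → Q.
Square: lon ⌊4.0258/2⌋ = 2; lat ⌊4.0764/1⌋ = 4.
Subsquare: lon ⌊0.0258/0.0833333⌋ = 0 → a; lat ⌊0.0764/0.0416667⌋ = 1 → b.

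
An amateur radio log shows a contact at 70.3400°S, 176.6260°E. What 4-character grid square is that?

Shift to the Maidenhead origin (180°W, 90°S): lon 356.63, lat 19.66.
Field: lon ⌊356.63/20⌋ = 17 → R; lat ⌊19.66/10⌋ = 1 → B.
Square: lon ⌊16.63/2⌋ = 8; lat ⌊9.66/1⌋ = 9.

RB89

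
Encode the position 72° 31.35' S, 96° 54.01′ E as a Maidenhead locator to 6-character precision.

Add 180° to longitude and 90° to latitude: 276.9002, 17.4775.
Field: lon ⌊276.9002/20⌋ = 13 → N; lat ⌊17.4775/10⌋ = 1 → B.
Square: lon ⌊16.9002/2⌋ = 8; lat ⌊7.4775/1⌋ = 7.
Subsquare: lon ⌊0.9002/0.0833333⌋ = 10 → k; lat ⌊0.4775/0.0416667⌋ = 11 → l.

NB87kl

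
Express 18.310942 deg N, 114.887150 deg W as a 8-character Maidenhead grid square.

Add 180° to longitude and 90° to latitude: 65.11285, 108.31094.
Field: lon ⌊65.11285/20⌋ = 3 → D; lat ⌊108.31094/10⌋ = 10 → K.
Square: lon ⌊5.11285/2⌋ = 2; lat ⌊8.31094/1⌋ = 8.
Subsquare: lon ⌊1.11285/0.0833333⌋ = 13 → n; lat ⌊0.31094/0.0416667⌋ = 7 → h.
Extended square: lon ⌊0.02952/0.00833333⌋ = 3; lat ⌊0.01928/0.00416667⌋ = 4.

DK28nh34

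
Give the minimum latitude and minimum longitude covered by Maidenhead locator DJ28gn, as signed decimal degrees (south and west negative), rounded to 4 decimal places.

Field D=3, J=9: +3·20° lon, +9·10° lat → SW at lon -120°, lat 0°.
Square 2, 8: +2·2° lon, +8·1° lat → SW at lon -116°, lat 8°.
Subsquare g=6, n=13: +6·0.0833333° lon, +13·0.0416667° lat → SW at lon -115.5°, lat 8.54167°.
latitude 8.5417, longitude -115.5000.

8.5417, -115.5000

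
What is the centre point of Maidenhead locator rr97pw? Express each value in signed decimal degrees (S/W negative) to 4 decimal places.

Field R=17, R=17: +17·20° lon, +17·10° lat → SW at lon 160°, lat 80°.
Square 9, 7: +9·2° lon, +7·1° lat → SW at lon 178°, lat 87°.
Subsquare p=15, w=22: +15·0.0833333° lon, +22·0.0416667° lat → SW at lon 179.25°, lat 87.9167°.
Cell spans 0.0833333° lon × 0.0416667° lat. Centre is SW corner plus half of each.
latitude 87.9375, longitude 179.2917.

87.9375, 179.2917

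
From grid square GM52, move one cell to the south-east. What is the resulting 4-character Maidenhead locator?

GM61

Longitude square 5; +1 → 6.
Latitude square 2; −1 → 1.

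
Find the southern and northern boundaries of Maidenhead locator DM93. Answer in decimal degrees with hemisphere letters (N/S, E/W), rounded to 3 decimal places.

Field D=3, M=12: +3·20° lon, +12·10° lat → SW at lon -120°, lat 30°.
Square 9, 3: +9·2° lon, +3·1° lat → SW at lon -102°, lat 33°.
Cell spans 2° lon × 1° lat.
south 33.000° N, north 34.000° N.

33.000° N, 34.000° N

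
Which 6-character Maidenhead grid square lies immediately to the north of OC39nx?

Latitude subsquare x = 23; +1 → 24, wraps to 0 = a, carry into square.
Latitude square 9; +1 → 10, wraps to 0, carry into field.
Latitude field C = 2; +1 → 3 = D.
The longitude characters are unchanged.

OD30na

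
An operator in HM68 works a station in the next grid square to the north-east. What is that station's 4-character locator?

Longitude square 6; +1 → 7.
Latitude square 8; +1 → 9.

HM79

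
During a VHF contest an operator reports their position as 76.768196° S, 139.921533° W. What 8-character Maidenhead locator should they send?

Shift to the Maidenhead origin (180°W, 90°S): lon 40.07847, lat 13.23180.
Field: lon ⌊40.07847/20⌋ = 2 → C; lat ⌊13.23180/10⌋ = 1 → B.
Square: lon ⌊0.07847/2⌋ = 0; lat ⌊3.23180/1⌋ = 3.
Subsquare: lon ⌊0.07847/0.0833333⌋ = 0 → a; lat ⌊0.23180/0.0416667⌋ = 5 → f.
Extended square: lon ⌊0.07847/0.00833333⌋ = 9; lat ⌊0.02347/0.00416667⌋ = 5.

CB03af95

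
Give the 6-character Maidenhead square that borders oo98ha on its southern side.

OO97hx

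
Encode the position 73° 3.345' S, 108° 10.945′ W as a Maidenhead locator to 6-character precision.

DB56vw

Add 180° to longitude and 90° to latitude: 71.8176, 16.9442.
Field: lon ⌊71.8176/20⌋ = 3 → D; lat ⌊16.9442/10⌋ = 1 → B.
Square: lon ⌊11.8176/2⌋ = 5; lat ⌊6.9442/1⌋ = 6.
Subsquare: lon ⌊1.8176/0.0833333⌋ = 21 → v; lat ⌊0.9442/0.0416667⌋ = 22 → w.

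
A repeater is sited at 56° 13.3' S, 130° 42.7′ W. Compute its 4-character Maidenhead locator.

CD43

Add 180° to longitude and 90° to latitude: 49.29, 33.78.
Field: 49.29/20 → 2 → C, 33.78/10 → 3 → D; chars CD.
Square: 9.29/2 → 4, 3.78/1 → 3; chars 43.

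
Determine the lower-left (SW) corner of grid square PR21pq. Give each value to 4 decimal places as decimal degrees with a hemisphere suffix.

81.6667° N, 125.2500° E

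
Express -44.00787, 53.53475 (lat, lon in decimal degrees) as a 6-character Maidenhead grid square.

LE65sx

Shift to the Maidenhead origin (180°W, 90°S): lon 233.5348, lat 45.9921.
Field: lon ⌊233.5348/20⌋ = 11 → L; lat ⌊45.9921/10⌋ = 4 → E.
Square: lon ⌊13.5348/2⌋ = 6; lat ⌊5.9921/1⌋ = 5.
Subsquare: lon ⌊1.5348/0.0833333⌋ = 18 → s; lat ⌊0.9921/0.0416667⌋ = 23 → x.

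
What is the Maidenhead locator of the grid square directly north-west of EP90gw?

Longitude subsquare g = 6; −1 → 5 = f.
Latitude subsquare w = 22; +1 → 23 = x.

EP90fx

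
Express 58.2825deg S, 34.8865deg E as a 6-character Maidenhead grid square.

KD71kr

Shift to the Maidenhead origin (180°W, 90°S): lon 214.8865, lat 31.7175.
Field: lon ⌊214.8865/20⌋ = 10 → K; lat ⌊31.7175/10⌋ = 3 → D.
Square: lon ⌊14.8865/2⌋ = 7; lat ⌊1.7175/1⌋ = 1.
Subsquare: lon ⌊0.8865/0.0833333⌋ = 10 → k; lat ⌊0.7175/0.0416667⌋ = 17 → r.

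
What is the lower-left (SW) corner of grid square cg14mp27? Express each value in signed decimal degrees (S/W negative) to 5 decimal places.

Field C=2, G=6: +2·20° lon, +6·10° lat → SW at lon -140°, lat -30°.
Square 1, 4: +1·2° lon, +4·1° lat → SW at lon -138°, lat -26°.
Subsquare m=12, p=15: +12·0.0833333° lon, +15·0.0416667° lat → SW at lon -137°, lat -25.375°.
Extended square 2, 7: +2·0.00833333° lon, +7·0.00416667° lat → SW at lon -136.983°, lat -25.3458°.
latitude -25.34583, longitude -136.98333.

-25.34583, -136.98333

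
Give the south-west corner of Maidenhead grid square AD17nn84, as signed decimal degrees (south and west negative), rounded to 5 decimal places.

Field A=0, D=3: +0·20° lon, +3·10° lat → SW at lon -180°, lat -60°.
Square 1, 7: +1·2° lon, +7·1° lat → SW at lon -178°, lat -53°.
Subsquare n=13, n=13: +13·0.0833333° lon, +13·0.0416667° lat → SW at lon -176.917°, lat -52.4583°.
Extended square 8, 4: +8·0.00833333° lon, +4·0.00416667° lat → SW at lon -176.85°, lat -52.4417°.
latitude -52.44167, longitude -176.85000.

-52.44167, -176.85000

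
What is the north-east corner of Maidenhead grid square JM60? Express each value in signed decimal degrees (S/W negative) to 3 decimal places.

31.000, 14.000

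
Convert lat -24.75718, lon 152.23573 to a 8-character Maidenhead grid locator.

QG65cf88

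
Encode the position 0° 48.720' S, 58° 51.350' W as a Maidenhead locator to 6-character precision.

GI09ne

Offset from 180°W / 90°S: lon 121.1442°, lat 89.1880°.
Field: 121.1442/20 → 6 → G, 89.1880/10 → 8 → I; chars GI.
Square: 1.1442/2 → 0, 9.1880/1 → 9; chars 09.
Subsquare: 1.1442/0.0833333 → 13 → n, 0.1880/0.0416667 → 4 → e; chars ne.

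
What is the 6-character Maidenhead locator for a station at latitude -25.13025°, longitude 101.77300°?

OG04vu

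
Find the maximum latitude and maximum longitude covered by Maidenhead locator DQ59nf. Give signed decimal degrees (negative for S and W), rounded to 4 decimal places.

79.2500, -108.8333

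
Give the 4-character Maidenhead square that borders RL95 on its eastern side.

Longitude square 9; +1 → 10, wraps to 0, carry into field.
Longitude field R = 17; +1 → 18, wraps to 0 = A, wrapping around the antimeridian.
The latitude characters are unchanged.

AL05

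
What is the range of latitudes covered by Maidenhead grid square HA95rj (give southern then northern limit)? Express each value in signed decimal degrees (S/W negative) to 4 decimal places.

-84.6250, -84.5833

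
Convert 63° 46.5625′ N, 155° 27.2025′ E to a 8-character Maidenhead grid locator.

Shift to the Maidenhead origin (180°W, 90°S): lon 335.45337, lat 153.77604.
Field: lon ⌊335.45337/20⌋ = 16 → Q; lat ⌊153.77604/10⌋ = 15 → P.
Square: lon ⌊15.45337/2⌋ = 7; lat ⌊3.77604/1⌋ = 3.
Subsquare: lon ⌊1.45337/0.0833333⌋ = 17 → r; lat ⌊0.77604/0.0416667⌋ = 18 → s.
Extended square: lon ⌊0.03671/0.00833333⌋ = 4; lat ⌊0.02604/0.00416667⌋ = 6.

QP73rs46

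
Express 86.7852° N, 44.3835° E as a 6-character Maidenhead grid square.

LR26es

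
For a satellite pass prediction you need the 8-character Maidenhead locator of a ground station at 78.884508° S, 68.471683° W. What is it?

Add 180° to longitude and 90° to latitude: 111.52832, 11.11549.
Field: lon ⌊111.52832/20⌋ = 5 → F; lat ⌊11.11549/10⌋ = 1 → B.
Square: lon ⌊11.52832/2⌋ = 5; lat ⌊1.11549/1⌋ = 1.
Subsquare: lon ⌊1.52832/0.0833333⌋ = 18 → s; lat ⌊0.11549/0.0416667⌋ = 2 → c.
Extended square: lon ⌊0.02832/0.00833333⌋ = 3; lat ⌊0.03216/0.00416667⌋ = 7.

FB51sc37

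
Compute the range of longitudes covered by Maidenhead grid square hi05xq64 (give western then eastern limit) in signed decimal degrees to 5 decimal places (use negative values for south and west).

-38.03333, -38.02500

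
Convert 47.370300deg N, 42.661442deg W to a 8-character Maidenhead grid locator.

Shift to the Maidenhead origin (180°W, 90°S): lon 137.33856, lat 137.37030.
Field: 137.33856/20 → 6 → G, 137.37030/10 → 13 → N; chars GN.
Square: 17.33856/2 → 8, 7.37030/1 → 7; chars 87.
Subsquare: 1.33856/0.0833333 → 16 → q, 0.37030/0.0416667 → 8 → i; chars qi.
Extended square: 0.00522/0.00833333 → 0, 0.03697/0.00416667 → 8; chars 08.

GN87qi08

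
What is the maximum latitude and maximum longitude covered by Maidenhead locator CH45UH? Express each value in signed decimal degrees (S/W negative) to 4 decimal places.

-14.6667, -130.2500

Field C=2, H=7: +2·20° lon, +7·10° lat → SW at lon -140°, lat -20°.
Square 4, 5: +4·2° lon, +5·1° lat → SW at lon -132°, lat -15°.
Subsquare u=20, h=7: +20·0.0833333° lon, +7·0.0416667° lat → SW at lon -130.333°, lat -14.7083°.
Cell spans 0.0833333° lon × 0.0416667° lat. NE corner is SW corner plus one full cell.
latitude -14.6667, longitude -130.2500.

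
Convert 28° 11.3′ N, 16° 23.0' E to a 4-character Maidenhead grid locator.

JL88

Offset from 180°W / 90°S: lon 196.38°, lat 118.19°.
Field (20°×10°, letters A–R): lon ⌊196.38/20⌋ = 9 → J; lat ⌊118.19/10⌋ = 11 → L.
Square (2°×1°, digits 0–9): lon ⌊16.38/2⌋ = 8; lat ⌊8.19/1⌋ = 8.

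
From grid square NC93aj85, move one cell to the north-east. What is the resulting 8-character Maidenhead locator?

NC93aj96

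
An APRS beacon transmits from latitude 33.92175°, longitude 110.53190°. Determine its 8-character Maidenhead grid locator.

OM53gw31

Offset from 180°W / 90°S: lon 290.53190°, lat 123.92175°.
Field: lon ⌊290.53190/20⌋ = 14 → O; lat ⌊123.92175/10⌋ = 12 → M.
Square: lon ⌊10.53190/2⌋ = 5; lat ⌊3.92175/1⌋ = 3.
Subsquare: lon ⌊0.53190/0.0833333⌋ = 6 → g; lat ⌊0.92175/0.0416667⌋ = 22 → w.
Extended square: lon ⌊0.03190/0.00833333⌋ = 3; lat ⌊0.00508/0.00416667⌋ = 1.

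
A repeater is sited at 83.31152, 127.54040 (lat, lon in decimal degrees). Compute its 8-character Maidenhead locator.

PR33sh44

Offset from 180°W / 90°S: lon 307.54040°, lat 173.31152°.
Field (20°×10°, letters A–R): 307.54040/20 → 15 → P, 173.31152/10 → 17 → R; chars PR.
Square (2°×1°, digits 0–9): 7.54040/2 → 3, 3.31152/1 → 3; chars 33.
Subsquare (5′×2.5′, letters a–x): 1.54040/0.0833333 → 18 → s, 0.31152/0.0416667 → 7 → h; chars sh.
Extended square (30″×15″, digits 0–9): 0.04040/0.00833333 → 4, 0.01985/0.00416667 → 4; chars 44.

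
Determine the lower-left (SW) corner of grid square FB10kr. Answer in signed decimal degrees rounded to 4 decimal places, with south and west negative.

Field F=5, B=1: +5·20° lon, +1·10° lat → SW at lon -80°, lat -80°.
Square 1, 0: +1·2° lon, +0·1° lat → SW at lon -78°, lat -80°.
Subsquare k=10, r=17: +10·0.0833333° lon, +17·0.0416667° lat → SW at lon -77.1667°, lat -79.2917°.
latitude -79.2917, longitude -77.1667.

-79.2917, -77.1667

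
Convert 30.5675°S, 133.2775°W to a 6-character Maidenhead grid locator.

CF39ik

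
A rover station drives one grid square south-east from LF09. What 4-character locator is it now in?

Longitude square 0; +1 → 1.
Latitude square 9; −1 → 8.

LF18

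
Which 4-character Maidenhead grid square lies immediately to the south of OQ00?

Latitude square 0; −1 → -1, wraps to 9, carry into field.
Latitude field Q = 16; −1 → 15 = P.
The longitude characters are unchanged.

OP09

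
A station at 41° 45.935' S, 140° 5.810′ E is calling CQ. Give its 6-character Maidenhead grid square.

QE08bf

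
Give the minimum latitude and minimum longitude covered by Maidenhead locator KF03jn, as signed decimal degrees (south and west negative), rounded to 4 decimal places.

-36.4583, 20.7500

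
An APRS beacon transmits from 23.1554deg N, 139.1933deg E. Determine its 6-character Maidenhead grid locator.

Add 180° to longitude and 90° to latitude: 319.1933, 113.1554.
Field (20°×10°, letters A–R): 319.1933/20 → 15 → P, 113.1554/10 → 11 → L; chars PL.
Square (2°×1°, digits 0–9): 19.1933/2 → 9, 3.1554/1 → 3; chars 93.
Subsquare (5′×2.5′, letters a–x): 1.1933/0.0833333 → 14 → o, 0.1554/0.0416667 → 3 → d; chars od.

PL93od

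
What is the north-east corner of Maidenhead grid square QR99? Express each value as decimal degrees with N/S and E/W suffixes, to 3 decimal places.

Field Q=16, R=17: +16·20° lon, +17·10° lat → SW at lon 140°, lat 80°.
Square 9, 9: +9·2° lon, +9·1° lat → SW at lon 158°, lat 89°.
Cell spans 2° lon × 1° lat. NE corner is SW corner plus one full cell.
latitude 90.000° N, longitude 160.000° E.

90.000° N, 160.000° E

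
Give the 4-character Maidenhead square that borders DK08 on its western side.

Longitude square 0; −1 → -1, wraps to 9, carry into field.
Longitude field D = 3; −1 → 2 = C.
The latitude characters are unchanged.

CK98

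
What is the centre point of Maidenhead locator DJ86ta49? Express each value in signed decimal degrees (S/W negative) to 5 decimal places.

6.03958, -102.37917

Field D=3, J=9: +3·20° lon, +9·10° lat → SW at lon -120°, lat 0°.
Square 8, 6: +8·2° lon, +6·1° lat → SW at lon -104°, lat 6°.
Subsquare t=19, a=0: +19·0.0833333° lon, +0·0.0416667° lat → SW at lon -102.417°, lat 6°.
Extended square 4, 9: +4·0.00833333° lon, +9·0.00416667° lat → SW at lon -102.383°, lat 6.0375°.
Cell spans 0.00833333° lon × 0.00416667° lat. Centre is SW corner plus half of each.
latitude 6.03958, longitude -102.37917.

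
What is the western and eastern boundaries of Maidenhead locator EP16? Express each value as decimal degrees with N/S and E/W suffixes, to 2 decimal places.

98.00° W, 96.00° W

Field E=4, P=15: +4·20° lon, +15·10° lat → SW at lon -100°, lat 60°.
Square 1, 6: +1·2° lon, +6·1° lat → SW at lon -98°, lat 66°.
Cell spans 2° lon × 1° lat.
west 98.00° W, east 96.00° W.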